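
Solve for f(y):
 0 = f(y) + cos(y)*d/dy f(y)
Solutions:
 f(y) = C1*sqrt(sin(y) - 1)/sqrt(sin(y) + 1)


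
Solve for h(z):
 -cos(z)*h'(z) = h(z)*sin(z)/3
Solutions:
 h(z) = C1*cos(z)^(1/3)


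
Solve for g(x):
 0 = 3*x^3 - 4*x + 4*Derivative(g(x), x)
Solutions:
 g(x) = C1 - 3*x^4/16 + x^2/2


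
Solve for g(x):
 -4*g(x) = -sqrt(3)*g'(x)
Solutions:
 g(x) = C1*exp(4*sqrt(3)*x/3)


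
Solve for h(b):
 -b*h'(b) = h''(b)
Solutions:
 h(b) = C1 + C2*erf(sqrt(2)*b/2)


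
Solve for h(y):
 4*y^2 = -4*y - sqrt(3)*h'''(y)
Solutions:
 h(y) = C1 + C2*y + C3*y^2 - sqrt(3)*y^5/45 - sqrt(3)*y^4/18


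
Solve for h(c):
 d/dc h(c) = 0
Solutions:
 h(c) = C1


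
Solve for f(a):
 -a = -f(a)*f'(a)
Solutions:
 f(a) = -sqrt(C1 + a^2)
 f(a) = sqrt(C1 + a^2)


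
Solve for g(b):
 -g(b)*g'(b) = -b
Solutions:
 g(b) = -sqrt(C1 + b^2)
 g(b) = sqrt(C1 + b^2)


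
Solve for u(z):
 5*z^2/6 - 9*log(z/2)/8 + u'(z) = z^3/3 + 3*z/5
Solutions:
 u(z) = C1 + z^4/12 - 5*z^3/18 + 3*z^2/10 + 9*z*log(z)/8 - 9*z/8 - 9*z*log(2)/8


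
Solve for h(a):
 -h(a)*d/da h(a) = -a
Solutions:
 h(a) = -sqrt(C1 + a^2)
 h(a) = sqrt(C1 + a^2)


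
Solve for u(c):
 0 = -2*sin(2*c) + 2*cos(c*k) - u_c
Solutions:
 u(c) = C1 + cos(2*c) + 2*sin(c*k)/k


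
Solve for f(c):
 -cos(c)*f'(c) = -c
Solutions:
 f(c) = C1 + Integral(c/cos(c), c)


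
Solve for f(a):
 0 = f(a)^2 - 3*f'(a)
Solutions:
 f(a) = -3/(C1 + a)


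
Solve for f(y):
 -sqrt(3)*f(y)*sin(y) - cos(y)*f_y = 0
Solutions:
 f(y) = C1*cos(y)^(sqrt(3))


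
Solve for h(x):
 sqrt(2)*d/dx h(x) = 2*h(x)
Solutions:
 h(x) = C1*exp(sqrt(2)*x)


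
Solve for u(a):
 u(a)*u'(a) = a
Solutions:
 u(a) = -sqrt(C1 + a^2)
 u(a) = sqrt(C1 + a^2)


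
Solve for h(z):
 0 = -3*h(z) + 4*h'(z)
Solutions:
 h(z) = C1*exp(3*z/4)


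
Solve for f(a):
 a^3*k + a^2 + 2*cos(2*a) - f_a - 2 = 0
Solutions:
 f(a) = C1 + a^4*k/4 + a^3/3 - 2*a + 2*sin(a)*cos(a)


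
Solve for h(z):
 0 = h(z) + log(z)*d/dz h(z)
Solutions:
 h(z) = C1*exp(-li(z))


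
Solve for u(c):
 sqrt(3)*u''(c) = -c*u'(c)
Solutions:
 u(c) = C1 + C2*erf(sqrt(2)*3^(3/4)*c/6)


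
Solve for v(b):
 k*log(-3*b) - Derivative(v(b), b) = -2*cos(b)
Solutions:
 v(b) = C1 + b*k*(log(-b) - 1) + b*k*log(3) + 2*sin(b)


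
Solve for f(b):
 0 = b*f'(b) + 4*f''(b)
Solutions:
 f(b) = C1 + C2*erf(sqrt(2)*b/4)


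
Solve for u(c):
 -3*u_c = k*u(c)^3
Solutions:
 u(c) = -sqrt(6)*sqrt(-1/(C1 - c*k))/2
 u(c) = sqrt(6)*sqrt(-1/(C1 - c*k))/2


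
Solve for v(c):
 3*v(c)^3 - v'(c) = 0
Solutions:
 v(c) = -sqrt(2)*sqrt(-1/(C1 + 3*c))/2
 v(c) = sqrt(2)*sqrt(-1/(C1 + 3*c))/2


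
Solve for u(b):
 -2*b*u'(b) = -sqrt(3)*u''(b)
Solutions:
 u(b) = C1 + C2*erfi(3^(3/4)*b/3)


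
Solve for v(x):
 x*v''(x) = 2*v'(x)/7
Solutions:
 v(x) = C1 + C2*x^(9/7)


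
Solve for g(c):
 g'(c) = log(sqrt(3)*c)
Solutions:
 g(c) = C1 + c*log(c) - c + c*log(3)/2


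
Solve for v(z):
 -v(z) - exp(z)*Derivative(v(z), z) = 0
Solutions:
 v(z) = C1*exp(exp(-z))


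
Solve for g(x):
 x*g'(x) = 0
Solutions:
 g(x) = C1


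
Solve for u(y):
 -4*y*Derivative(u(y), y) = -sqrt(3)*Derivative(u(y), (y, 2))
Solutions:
 u(y) = C1 + C2*erfi(sqrt(2)*3^(3/4)*y/3)


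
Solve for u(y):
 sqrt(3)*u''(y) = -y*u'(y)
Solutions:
 u(y) = C1 + C2*erf(sqrt(2)*3^(3/4)*y/6)


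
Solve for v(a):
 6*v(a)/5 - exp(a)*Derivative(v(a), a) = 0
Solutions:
 v(a) = C1*exp(-6*exp(-a)/5)


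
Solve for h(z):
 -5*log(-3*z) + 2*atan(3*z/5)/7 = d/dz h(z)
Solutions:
 h(z) = C1 - 5*z*log(-z) + 2*z*atan(3*z/5)/7 - 5*z*log(3) + 5*z - 5*log(9*z^2 + 25)/21


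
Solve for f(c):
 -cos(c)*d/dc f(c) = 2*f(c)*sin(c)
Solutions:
 f(c) = C1*cos(c)^2


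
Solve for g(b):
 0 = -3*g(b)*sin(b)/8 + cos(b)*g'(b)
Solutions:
 g(b) = C1/cos(b)^(3/8)


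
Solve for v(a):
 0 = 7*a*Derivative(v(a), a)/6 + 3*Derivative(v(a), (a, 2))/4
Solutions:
 v(a) = C1 + C2*erf(sqrt(7)*a/3)


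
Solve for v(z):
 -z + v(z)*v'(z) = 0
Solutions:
 v(z) = -sqrt(C1 + z^2)
 v(z) = sqrt(C1 + z^2)


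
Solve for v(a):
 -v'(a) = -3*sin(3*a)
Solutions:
 v(a) = C1 - cos(3*a)


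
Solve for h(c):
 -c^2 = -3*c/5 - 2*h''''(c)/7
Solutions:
 h(c) = C1 + C2*c + C3*c^2 + C4*c^3 + 7*c^6/720 - 7*c^5/400


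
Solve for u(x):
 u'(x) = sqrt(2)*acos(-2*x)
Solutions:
 u(x) = C1 + sqrt(2)*(x*acos(-2*x) + sqrt(1 - 4*x^2)/2)


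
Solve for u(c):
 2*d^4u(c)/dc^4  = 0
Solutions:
 u(c) = C1 + C2*c + C3*c^2 + C4*c^3


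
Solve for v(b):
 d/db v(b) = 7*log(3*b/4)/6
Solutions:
 v(b) = C1 + 7*b*log(b)/6 - 7*b*log(2)/3 - 7*b/6 + 7*b*log(3)/6


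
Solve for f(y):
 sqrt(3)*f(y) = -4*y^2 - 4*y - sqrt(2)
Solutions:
 f(y) = -4*sqrt(3)*y^2/3 - 4*sqrt(3)*y/3 - sqrt(6)/3


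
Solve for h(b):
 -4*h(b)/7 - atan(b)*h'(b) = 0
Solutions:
 h(b) = C1*exp(-4*Integral(1/atan(b), b)/7)


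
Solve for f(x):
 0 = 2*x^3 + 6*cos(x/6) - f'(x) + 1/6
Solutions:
 f(x) = C1 + x^4/2 + x/6 + 36*sin(x/6)


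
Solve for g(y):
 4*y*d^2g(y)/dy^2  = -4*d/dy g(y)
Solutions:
 g(y) = C1 + C2*log(y)


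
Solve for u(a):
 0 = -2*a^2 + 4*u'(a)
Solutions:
 u(a) = C1 + a^3/6


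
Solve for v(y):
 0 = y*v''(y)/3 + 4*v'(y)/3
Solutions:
 v(y) = C1 + C2/y^3


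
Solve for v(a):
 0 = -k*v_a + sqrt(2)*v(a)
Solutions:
 v(a) = C1*exp(sqrt(2)*a/k)


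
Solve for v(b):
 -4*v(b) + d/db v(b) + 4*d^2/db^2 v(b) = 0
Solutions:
 v(b) = C1*exp(b*(-1 + sqrt(65))/8) + C2*exp(-b*(1 + sqrt(65))/8)


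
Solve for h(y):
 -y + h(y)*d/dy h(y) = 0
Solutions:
 h(y) = -sqrt(C1 + y^2)
 h(y) = sqrt(C1 + y^2)


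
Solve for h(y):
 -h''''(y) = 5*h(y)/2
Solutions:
 h(y) = (C1*sin(10^(1/4)*y/2) + C2*cos(10^(1/4)*y/2))*exp(-10^(1/4)*y/2) + (C3*sin(10^(1/4)*y/2) + C4*cos(10^(1/4)*y/2))*exp(10^(1/4)*y/2)


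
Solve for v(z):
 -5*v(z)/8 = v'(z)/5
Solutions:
 v(z) = C1*exp(-25*z/8)


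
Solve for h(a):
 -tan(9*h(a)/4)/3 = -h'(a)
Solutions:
 h(a) = -4*asin(C1*exp(3*a/4))/9 + 4*pi/9
 h(a) = 4*asin(C1*exp(3*a/4))/9


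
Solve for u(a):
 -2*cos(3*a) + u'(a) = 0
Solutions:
 u(a) = C1 + 2*sin(3*a)/3


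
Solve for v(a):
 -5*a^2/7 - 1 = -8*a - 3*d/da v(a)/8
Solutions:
 v(a) = C1 + 40*a^3/63 - 32*a^2/3 + 8*a/3


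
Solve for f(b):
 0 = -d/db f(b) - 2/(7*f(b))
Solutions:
 f(b) = -sqrt(C1 - 28*b)/7
 f(b) = sqrt(C1 - 28*b)/7


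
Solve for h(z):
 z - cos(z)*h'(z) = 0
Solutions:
 h(z) = C1 + Integral(z/cos(z), z)


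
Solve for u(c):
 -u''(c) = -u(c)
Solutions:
 u(c) = C1*exp(-c) + C2*exp(c)


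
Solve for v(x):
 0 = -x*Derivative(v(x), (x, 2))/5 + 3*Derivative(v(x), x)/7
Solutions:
 v(x) = C1 + C2*x^(22/7)


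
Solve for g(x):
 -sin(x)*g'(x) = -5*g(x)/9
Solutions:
 g(x) = C1*(cos(x) - 1)^(5/18)/(cos(x) + 1)^(5/18)


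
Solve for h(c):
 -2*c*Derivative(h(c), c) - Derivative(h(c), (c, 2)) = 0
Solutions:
 h(c) = C1 + C2*erf(c)


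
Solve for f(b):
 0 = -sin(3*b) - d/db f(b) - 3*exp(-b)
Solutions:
 f(b) = C1 + cos(3*b)/3 + 3*exp(-b)


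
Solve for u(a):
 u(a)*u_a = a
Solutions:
 u(a) = -sqrt(C1 + a^2)
 u(a) = sqrt(C1 + a^2)


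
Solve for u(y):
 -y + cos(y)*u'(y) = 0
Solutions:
 u(y) = C1 + Integral(y/cos(y), y)


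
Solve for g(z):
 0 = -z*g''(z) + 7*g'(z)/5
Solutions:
 g(z) = C1 + C2*z^(12/5)


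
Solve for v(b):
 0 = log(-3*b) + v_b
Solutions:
 v(b) = C1 - b*log(-b) + b*(1 - log(3))


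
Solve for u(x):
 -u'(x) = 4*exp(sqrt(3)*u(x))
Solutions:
 u(x) = sqrt(3)*(2*log(1/(C1 + 4*x)) - log(3))/6


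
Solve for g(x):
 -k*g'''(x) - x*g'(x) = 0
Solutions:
 g(x) = C1 + Integral(C2*airyai(x*(-1/k)^(1/3)) + C3*airybi(x*(-1/k)^(1/3)), x)


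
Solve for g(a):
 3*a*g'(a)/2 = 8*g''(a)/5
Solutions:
 g(a) = C1 + C2*erfi(sqrt(30)*a/8)


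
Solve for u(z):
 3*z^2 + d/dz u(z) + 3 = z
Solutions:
 u(z) = C1 - z^3 + z^2/2 - 3*z


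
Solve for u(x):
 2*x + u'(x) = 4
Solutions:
 u(x) = C1 - x^2 + 4*x


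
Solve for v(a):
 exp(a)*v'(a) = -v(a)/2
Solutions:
 v(a) = C1*exp(exp(-a)/2)


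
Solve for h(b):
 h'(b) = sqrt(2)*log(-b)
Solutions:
 h(b) = C1 + sqrt(2)*b*log(-b) - sqrt(2)*b


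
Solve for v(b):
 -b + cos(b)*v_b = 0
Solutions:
 v(b) = C1 + Integral(b/cos(b), b)


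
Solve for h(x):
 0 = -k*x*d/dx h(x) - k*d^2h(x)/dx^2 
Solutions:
 h(x) = C1 + C2*erf(sqrt(2)*x/2)


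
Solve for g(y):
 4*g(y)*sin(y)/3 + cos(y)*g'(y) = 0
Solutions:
 g(y) = C1*cos(y)^(4/3)


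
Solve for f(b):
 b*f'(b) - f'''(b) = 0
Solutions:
 f(b) = C1 + Integral(C2*airyai(b) + C3*airybi(b), b)


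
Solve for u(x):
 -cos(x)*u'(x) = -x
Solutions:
 u(x) = C1 + Integral(x/cos(x), x)


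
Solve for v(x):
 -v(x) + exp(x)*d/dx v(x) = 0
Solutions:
 v(x) = C1*exp(-exp(-x))


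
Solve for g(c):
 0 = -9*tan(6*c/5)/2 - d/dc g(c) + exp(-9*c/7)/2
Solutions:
 g(c) = C1 - 15*log(tan(6*c/5)^2 + 1)/8 - 7*exp(-9*c/7)/18


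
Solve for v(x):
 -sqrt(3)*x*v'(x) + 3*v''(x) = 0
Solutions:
 v(x) = C1 + C2*erfi(sqrt(2)*3^(3/4)*x/6)


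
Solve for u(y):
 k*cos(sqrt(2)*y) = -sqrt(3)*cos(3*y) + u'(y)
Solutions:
 u(y) = C1 + sqrt(2)*k*sin(sqrt(2)*y)/2 + sqrt(3)*sin(3*y)/3


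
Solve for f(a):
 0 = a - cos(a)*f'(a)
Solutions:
 f(a) = C1 + Integral(a/cos(a), a)


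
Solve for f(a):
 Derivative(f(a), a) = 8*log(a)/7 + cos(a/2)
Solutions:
 f(a) = C1 + 8*a*log(a)/7 - 8*a/7 + 2*sin(a/2)


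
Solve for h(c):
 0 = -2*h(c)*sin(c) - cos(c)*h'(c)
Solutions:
 h(c) = C1*cos(c)^2


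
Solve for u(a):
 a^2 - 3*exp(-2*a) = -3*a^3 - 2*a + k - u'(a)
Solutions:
 u(a) = C1 - 3*a^4/4 - a^3/3 - a^2 + a*k - 3*exp(-2*a)/2


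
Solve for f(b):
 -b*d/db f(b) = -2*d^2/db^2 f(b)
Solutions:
 f(b) = C1 + C2*erfi(b/2)


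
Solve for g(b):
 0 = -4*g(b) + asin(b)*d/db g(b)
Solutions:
 g(b) = C1*exp(4*Integral(1/asin(b), b))


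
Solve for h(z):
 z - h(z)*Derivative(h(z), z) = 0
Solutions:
 h(z) = -sqrt(C1 + z^2)
 h(z) = sqrt(C1 + z^2)


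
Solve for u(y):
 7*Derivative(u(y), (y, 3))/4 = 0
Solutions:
 u(y) = C1 + C2*y + C3*y^2


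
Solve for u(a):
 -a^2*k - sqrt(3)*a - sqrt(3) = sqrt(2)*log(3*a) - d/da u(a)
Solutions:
 u(a) = C1 + a^3*k/3 + sqrt(3)*a^2/2 + sqrt(2)*a*log(a) - sqrt(2)*a + sqrt(2)*a*log(3) + sqrt(3)*a


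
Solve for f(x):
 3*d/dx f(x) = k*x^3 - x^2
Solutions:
 f(x) = C1 + k*x^4/12 - x^3/9


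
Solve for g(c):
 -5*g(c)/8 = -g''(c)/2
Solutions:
 g(c) = C1*exp(-sqrt(5)*c/2) + C2*exp(sqrt(5)*c/2)


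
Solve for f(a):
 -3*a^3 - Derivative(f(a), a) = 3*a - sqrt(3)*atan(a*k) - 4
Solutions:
 f(a) = C1 - 3*a^4/4 - 3*a^2/2 + 4*a + sqrt(3)*Piecewise((a*atan(a*k) - log(a^2*k^2 + 1)/(2*k), Ne(k, 0)), (0, True))


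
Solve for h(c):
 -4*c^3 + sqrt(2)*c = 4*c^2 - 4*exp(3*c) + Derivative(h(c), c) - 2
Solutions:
 h(c) = C1 - c^4 - 4*c^3/3 + sqrt(2)*c^2/2 + 2*c + 4*exp(3*c)/3


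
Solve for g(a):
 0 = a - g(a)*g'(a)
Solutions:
 g(a) = -sqrt(C1 + a^2)
 g(a) = sqrt(C1 + a^2)


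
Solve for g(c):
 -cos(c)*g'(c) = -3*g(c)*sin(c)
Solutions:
 g(c) = C1/cos(c)^3


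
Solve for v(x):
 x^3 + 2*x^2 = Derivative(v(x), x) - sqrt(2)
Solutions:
 v(x) = C1 + x^4/4 + 2*x^3/3 + sqrt(2)*x


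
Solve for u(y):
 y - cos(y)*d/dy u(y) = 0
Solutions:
 u(y) = C1 + Integral(y/cos(y), y)


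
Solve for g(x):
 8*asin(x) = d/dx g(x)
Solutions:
 g(x) = C1 + 8*x*asin(x) + 8*sqrt(1 - x^2)


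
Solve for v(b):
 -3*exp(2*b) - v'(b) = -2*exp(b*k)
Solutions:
 v(b) = C1 - 3*exp(2*b)/2 + 2*exp(b*k)/k


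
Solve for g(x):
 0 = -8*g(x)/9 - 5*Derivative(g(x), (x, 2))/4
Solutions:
 g(x) = C1*sin(4*sqrt(10)*x/15) + C2*cos(4*sqrt(10)*x/15)


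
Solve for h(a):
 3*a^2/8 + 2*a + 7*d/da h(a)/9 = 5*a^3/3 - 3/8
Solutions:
 h(a) = C1 + 15*a^4/28 - 9*a^3/56 - 9*a^2/7 - 27*a/56


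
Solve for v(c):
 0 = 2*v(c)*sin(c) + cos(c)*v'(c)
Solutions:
 v(c) = C1*cos(c)^2


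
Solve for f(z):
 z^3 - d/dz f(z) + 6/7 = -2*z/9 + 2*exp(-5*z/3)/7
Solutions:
 f(z) = C1 + z^4/4 + z^2/9 + 6*z/7 + 6*exp(-5*z/3)/35


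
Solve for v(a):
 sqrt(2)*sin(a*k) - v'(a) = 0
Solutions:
 v(a) = C1 - sqrt(2)*cos(a*k)/k


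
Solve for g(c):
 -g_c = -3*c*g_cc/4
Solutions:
 g(c) = C1 + C2*c^(7/3)


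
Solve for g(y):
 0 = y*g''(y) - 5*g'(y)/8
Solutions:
 g(y) = C1 + C2*y^(13/8)


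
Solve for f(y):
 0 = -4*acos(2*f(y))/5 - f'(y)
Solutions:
 Integral(1/acos(2*_y), (_y, f(y))) = C1 - 4*y/5


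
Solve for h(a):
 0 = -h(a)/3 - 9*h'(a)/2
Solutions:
 h(a) = C1*exp(-2*a/27)


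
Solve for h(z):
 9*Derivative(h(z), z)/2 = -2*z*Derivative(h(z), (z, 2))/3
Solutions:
 h(z) = C1 + C2/z^(23/4)


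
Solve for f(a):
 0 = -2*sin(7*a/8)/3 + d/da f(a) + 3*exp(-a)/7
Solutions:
 f(a) = C1 - 16*cos(7*a/8)/21 + 3*exp(-a)/7


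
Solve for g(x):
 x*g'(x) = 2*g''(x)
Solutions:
 g(x) = C1 + C2*erfi(x/2)


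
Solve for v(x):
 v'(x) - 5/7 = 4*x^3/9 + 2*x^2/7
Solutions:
 v(x) = C1 + x^4/9 + 2*x^3/21 + 5*x/7


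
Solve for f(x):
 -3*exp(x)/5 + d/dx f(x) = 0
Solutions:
 f(x) = C1 + 3*exp(x)/5


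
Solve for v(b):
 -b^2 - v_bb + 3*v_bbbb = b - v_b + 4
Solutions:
 v(b) = C1 + C2*exp(2^(1/3)*b*(2/(sqrt(77) + 9)^(1/3) + 2^(1/3)*(sqrt(77) + 9)^(1/3))/12)*sin(2^(1/3)*sqrt(3)*b*(-2^(1/3)*(sqrt(77) + 9)^(1/3) + 2/(sqrt(77) + 9)^(1/3))/12) + C3*exp(2^(1/3)*b*(2/(sqrt(77) + 9)^(1/3) + 2^(1/3)*(sqrt(77) + 9)^(1/3))/12)*cos(2^(1/3)*sqrt(3)*b*(-2^(1/3)*(sqrt(77) + 9)^(1/3) + 2/(sqrt(77) + 9)^(1/3))/12) + C4*exp(-2^(1/3)*b*(2/(sqrt(77) + 9)^(1/3) + 2^(1/3)*(sqrt(77) + 9)^(1/3))/6) + b^3/3 + 3*b^2/2 + 7*b


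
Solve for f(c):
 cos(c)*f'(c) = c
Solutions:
 f(c) = C1 + Integral(c/cos(c), c)


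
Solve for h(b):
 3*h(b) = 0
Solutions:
 h(b) = 0


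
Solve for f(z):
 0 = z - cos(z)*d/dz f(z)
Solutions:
 f(z) = C1 + Integral(z/cos(z), z)


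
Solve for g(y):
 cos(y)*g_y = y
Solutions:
 g(y) = C1 + Integral(y/cos(y), y)


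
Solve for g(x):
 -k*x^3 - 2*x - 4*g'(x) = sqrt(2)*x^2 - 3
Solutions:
 g(x) = C1 - k*x^4/16 - sqrt(2)*x^3/12 - x^2/4 + 3*x/4


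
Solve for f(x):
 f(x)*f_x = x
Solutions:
 f(x) = -sqrt(C1 + x^2)
 f(x) = sqrt(C1 + x^2)


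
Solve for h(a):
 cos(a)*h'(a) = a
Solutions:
 h(a) = C1 + Integral(a/cos(a), a)


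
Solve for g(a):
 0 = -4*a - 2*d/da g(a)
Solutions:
 g(a) = C1 - a^2


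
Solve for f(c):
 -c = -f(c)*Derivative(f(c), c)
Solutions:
 f(c) = -sqrt(C1 + c^2)
 f(c) = sqrt(C1 + c^2)


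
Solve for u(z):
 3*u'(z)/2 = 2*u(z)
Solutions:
 u(z) = C1*exp(4*z/3)


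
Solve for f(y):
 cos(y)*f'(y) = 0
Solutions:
 f(y) = C1


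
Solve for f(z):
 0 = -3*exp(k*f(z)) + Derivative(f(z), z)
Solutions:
 f(z) = Piecewise((log(-1/(C1*k + 3*k*z))/k, Ne(k, 0)), (nan, True))
 f(z) = Piecewise((C1 + 3*z, Eq(k, 0)), (nan, True))


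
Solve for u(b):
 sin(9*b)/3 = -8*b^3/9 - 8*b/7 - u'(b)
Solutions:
 u(b) = C1 - 2*b^4/9 - 4*b^2/7 + cos(9*b)/27


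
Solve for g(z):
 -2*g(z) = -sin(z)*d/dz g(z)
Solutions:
 g(z) = C1*(cos(z) - 1)/(cos(z) + 1)


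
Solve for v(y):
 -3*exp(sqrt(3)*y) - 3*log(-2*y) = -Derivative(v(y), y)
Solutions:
 v(y) = C1 + 3*y*log(-y) + 3*y*(-1 + log(2)) + sqrt(3)*exp(sqrt(3)*y)


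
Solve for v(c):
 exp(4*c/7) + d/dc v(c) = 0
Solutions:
 v(c) = C1 - 7*exp(4*c/7)/4


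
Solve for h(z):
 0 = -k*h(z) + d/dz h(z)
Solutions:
 h(z) = C1*exp(k*z)


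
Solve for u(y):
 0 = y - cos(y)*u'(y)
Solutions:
 u(y) = C1 + Integral(y/cos(y), y)


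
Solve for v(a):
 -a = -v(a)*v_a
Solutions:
 v(a) = -sqrt(C1 + a^2)
 v(a) = sqrt(C1 + a^2)


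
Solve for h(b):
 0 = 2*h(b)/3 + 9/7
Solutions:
 h(b) = -27/14


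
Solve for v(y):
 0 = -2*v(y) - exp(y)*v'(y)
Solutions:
 v(y) = C1*exp(2*exp(-y))


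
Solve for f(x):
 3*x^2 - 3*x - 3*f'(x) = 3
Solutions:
 f(x) = C1 + x^3/3 - x^2/2 - x


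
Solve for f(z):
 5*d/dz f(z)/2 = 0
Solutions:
 f(z) = C1


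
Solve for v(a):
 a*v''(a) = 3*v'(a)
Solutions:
 v(a) = C1 + C2*a^4


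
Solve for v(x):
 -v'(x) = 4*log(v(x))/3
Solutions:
 li(v(x)) = C1 - 4*x/3


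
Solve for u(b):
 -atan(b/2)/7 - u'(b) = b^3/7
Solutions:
 u(b) = C1 - b^4/28 - b*atan(b/2)/7 + log(b^2 + 4)/7


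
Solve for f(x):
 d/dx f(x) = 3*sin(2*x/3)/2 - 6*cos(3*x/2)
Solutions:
 f(x) = C1 - 4*sin(3*x/2) - 9*cos(2*x/3)/4


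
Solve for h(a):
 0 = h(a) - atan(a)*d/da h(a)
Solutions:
 h(a) = C1*exp(Integral(1/atan(a), a))


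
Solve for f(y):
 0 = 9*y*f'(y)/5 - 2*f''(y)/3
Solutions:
 f(y) = C1 + C2*erfi(3*sqrt(15)*y/10)


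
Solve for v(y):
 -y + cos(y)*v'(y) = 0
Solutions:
 v(y) = C1 + Integral(y/cos(y), y)


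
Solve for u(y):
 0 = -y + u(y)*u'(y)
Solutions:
 u(y) = -sqrt(C1 + y^2)
 u(y) = sqrt(C1 + y^2)


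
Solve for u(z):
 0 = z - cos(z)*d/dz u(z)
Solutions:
 u(z) = C1 + Integral(z/cos(z), z)


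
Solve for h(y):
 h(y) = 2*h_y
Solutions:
 h(y) = C1*exp(y/2)


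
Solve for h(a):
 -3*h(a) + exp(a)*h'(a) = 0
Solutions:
 h(a) = C1*exp(-3*exp(-a))


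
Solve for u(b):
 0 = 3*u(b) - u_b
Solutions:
 u(b) = C1*exp(3*b)


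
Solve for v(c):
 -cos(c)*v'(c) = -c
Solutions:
 v(c) = C1 + Integral(c/cos(c), c)


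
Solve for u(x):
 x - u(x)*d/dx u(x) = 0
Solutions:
 u(x) = -sqrt(C1 + x^2)
 u(x) = sqrt(C1 + x^2)


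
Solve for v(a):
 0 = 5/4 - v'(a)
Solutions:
 v(a) = C1 + 5*a/4


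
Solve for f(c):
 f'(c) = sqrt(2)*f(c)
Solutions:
 f(c) = C1*exp(sqrt(2)*c)


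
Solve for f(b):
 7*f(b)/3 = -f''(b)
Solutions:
 f(b) = C1*sin(sqrt(21)*b/3) + C2*cos(sqrt(21)*b/3)


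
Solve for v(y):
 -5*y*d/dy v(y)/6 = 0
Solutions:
 v(y) = C1


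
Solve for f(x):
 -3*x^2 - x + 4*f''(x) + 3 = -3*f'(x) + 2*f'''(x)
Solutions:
 f(x) = C1 + C2*exp(x*(1 - sqrt(10)/2)) + C3*exp(x*(1 + sqrt(10)/2)) + x^3/3 - 7*x^2/6 + 31*x/9


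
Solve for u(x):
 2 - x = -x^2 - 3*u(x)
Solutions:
 u(x) = -x^2/3 + x/3 - 2/3


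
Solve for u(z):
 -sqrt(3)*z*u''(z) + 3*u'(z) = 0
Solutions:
 u(z) = C1 + C2*z^(1 + sqrt(3))


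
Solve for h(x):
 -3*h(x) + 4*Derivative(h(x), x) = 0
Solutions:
 h(x) = C1*exp(3*x/4)


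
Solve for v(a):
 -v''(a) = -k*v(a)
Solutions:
 v(a) = C1*exp(-a*sqrt(k)) + C2*exp(a*sqrt(k))


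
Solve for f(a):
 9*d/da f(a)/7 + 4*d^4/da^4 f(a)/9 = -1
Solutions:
 f(a) = C1 + C4*exp(-3*294^(1/3)*a/14) - 7*a/9 + (C2*sin(3*3^(5/6)*98^(1/3)*a/28) + C3*cos(3*3^(5/6)*98^(1/3)*a/28))*exp(3*294^(1/3)*a/28)


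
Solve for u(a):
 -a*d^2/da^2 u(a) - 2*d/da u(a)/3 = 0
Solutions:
 u(a) = C1 + C2*a^(1/3)


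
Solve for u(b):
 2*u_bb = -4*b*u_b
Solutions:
 u(b) = C1 + C2*erf(b)


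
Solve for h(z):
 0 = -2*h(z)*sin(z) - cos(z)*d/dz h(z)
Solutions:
 h(z) = C1*cos(z)^2


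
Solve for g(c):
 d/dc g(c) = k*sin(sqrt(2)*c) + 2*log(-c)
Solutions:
 g(c) = C1 + 2*c*log(-c) - 2*c - sqrt(2)*k*cos(sqrt(2)*c)/2


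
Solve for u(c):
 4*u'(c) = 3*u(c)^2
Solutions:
 u(c) = -4/(C1 + 3*c)


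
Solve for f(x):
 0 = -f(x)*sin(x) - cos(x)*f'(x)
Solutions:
 f(x) = C1*cos(x)


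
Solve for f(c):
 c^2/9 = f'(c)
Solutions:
 f(c) = C1 + c^3/27


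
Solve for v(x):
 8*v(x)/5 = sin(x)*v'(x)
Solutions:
 v(x) = C1*(cos(x) - 1)^(4/5)/(cos(x) + 1)^(4/5)


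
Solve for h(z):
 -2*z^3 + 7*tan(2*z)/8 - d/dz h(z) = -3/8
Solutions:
 h(z) = C1 - z^4/2 + 3*z/8 - 7*log(cos(2*z))/16


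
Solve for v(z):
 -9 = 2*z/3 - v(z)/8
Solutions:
 v(z) = 16*z/3 + 72


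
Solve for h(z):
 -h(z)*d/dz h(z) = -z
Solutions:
 h(z) = -sqrt(C1 + z^2)
 h(z) = sqrt(C1 + z^2)


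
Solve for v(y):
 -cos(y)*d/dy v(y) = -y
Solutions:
 v(y) = C1 + Integral(y/cos(y), y)


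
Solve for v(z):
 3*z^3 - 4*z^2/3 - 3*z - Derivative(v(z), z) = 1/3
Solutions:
 v(z) = C1 + 3*z^4/4 - 4*z^3/9 - 3*z^2/2 - z/3


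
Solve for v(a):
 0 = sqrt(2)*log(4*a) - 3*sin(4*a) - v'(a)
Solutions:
 v(a) = C1 + sqrt(2)*a*(log(a) - 1) + 2*sqrt(2)*a*log(2) + 3*cos(4*a)/4


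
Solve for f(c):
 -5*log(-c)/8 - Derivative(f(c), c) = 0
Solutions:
 f(c) = C1 - 5*c*log(-c)/8 + 5*c/8


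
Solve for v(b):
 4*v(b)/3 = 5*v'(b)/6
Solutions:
 v(b) = C1*exp(8*b/5)


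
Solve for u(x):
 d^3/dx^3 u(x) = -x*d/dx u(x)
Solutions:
 u(x) = C1 + Integral(C2*airyai(-x) + C3*airybi(-x), x)


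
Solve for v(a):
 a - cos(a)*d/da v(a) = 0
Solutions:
 v(a) = C1 + Integral(a/cos(a), a)


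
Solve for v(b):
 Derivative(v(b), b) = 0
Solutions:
 v(b) = C1


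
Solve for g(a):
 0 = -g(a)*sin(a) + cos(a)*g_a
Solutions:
 g(a) = C1/cos(a)


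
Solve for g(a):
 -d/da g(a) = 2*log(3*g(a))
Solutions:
 Integral(1/(log(_y) + log(3)), (_y, g(a)))/2 = C1 - a


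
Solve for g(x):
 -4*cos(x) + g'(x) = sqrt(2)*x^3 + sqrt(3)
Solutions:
 g(x) = C1 + sqrt(2)*x^4/4 + sqrt(3)*x + 4*sin(x)


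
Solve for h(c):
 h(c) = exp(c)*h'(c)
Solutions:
 h(c) = C1*exp(-exp(-c))


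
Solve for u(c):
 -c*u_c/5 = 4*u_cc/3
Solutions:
 u(c) = C1 + C2*erf(sqrt(30)*c/20)


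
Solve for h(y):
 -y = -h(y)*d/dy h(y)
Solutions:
 h(y) = -sqrt(C1 + y^2)
 h(y) = sqrt(C1 + y^2)


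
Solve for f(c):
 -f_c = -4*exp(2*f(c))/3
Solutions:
 f(c) = log(-1/(C1 + 4*c))/2 - log(2) + log(6)/2
 f(c) = log(-sqrt(-1/(C1 + 4*c))) - log(2) + log(6)/2


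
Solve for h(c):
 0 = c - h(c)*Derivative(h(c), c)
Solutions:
 h(c) = -sqrt(C1 + c^2)
 h(c) = sqrt(C1 + c^2)


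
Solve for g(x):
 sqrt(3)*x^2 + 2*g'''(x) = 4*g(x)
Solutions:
 g(x) = C3*exp(2^(1/3)*x) + sqrt(3)*x^2/4 + (C1*sin(2^(1/3)*sqrt(3)*x/2) + C2*cos(2^(1/3)*sqrt(3)*x/2))*exp(-2^(1/3)*x/2)


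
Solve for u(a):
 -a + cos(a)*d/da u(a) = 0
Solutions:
 u(a) = C1 + Integral(a/cos(a), a)


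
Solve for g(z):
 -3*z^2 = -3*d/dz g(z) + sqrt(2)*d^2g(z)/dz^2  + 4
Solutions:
 g(z) = C1 + C2*exp(3*sqrt(2)*z/2) + z^3/3 + sqrt(2)*z^2/3 + 16*z/9


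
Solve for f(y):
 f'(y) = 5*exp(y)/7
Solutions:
 f(y) = C1 + 5*exp(y)/7


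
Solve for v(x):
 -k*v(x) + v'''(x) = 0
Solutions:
 v(x) = C1*exp(k^(1/3)*x) + C2*exp(k^(1/3)*x*(-1 + sqrt(3)*I)/2) + C3*exp(-k^(1/3)*x*(1 + sqrt(3)*I)/2)


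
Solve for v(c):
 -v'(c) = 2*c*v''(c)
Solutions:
 v(c) = C1 + C2*sqrt(c)


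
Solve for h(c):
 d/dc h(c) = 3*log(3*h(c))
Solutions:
 -Integral(1/(log(_y) + log(3)), (_y, h(c)))/3 = C1 - c


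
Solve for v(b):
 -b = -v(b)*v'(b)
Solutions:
 v(b) = -sqrt(C1 + b^2)
 v(b) = sqrt(C1 + b^2)


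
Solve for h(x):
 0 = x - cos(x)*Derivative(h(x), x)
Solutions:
 h(x) = C1 + Integral(x/cos(x), x)


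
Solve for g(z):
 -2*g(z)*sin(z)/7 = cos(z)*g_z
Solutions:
 g(z) = C1*cos(z)^(2/7)


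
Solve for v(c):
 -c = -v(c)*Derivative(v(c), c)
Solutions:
 v(c) = -sqrt(C1 + c^2)
 v(c) = sqrt(C1 + c^2)


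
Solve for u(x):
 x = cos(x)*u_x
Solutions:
 u(x) = C1 + Integral(x/cos(x), x)


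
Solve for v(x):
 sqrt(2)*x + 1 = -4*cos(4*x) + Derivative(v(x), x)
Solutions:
 v(x) = C1 + sqrt(2)*x^2/2 + x + sin(4*x)


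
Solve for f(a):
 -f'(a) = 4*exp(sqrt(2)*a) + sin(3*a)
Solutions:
 f(a) = C1 - 2*sqrt(2)*exp(sqrt(2)*a) + cos(3*a)/3


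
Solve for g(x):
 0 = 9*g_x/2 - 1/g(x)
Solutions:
 g(x) = -sqrt(C1 + 4*x)/3
 g(x) = sqrt(C1 + 4*x)/3


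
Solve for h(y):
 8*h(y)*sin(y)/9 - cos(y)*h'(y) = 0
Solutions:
 h(y) = C1/cos(y)^(8/9)


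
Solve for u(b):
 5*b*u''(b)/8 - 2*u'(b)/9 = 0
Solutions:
 u(b) = C1 + C2*b^(61/45)


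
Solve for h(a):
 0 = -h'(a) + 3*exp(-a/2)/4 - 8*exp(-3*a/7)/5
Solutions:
 h(a) = C1 - 3*exp(-a/2)/2 + 56*exp(-3*a/7)/15


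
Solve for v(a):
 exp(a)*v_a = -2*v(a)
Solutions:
 v(a) = C1*exp(2*exp(-a))


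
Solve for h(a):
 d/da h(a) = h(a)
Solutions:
 h(a) = C1*exp(a)


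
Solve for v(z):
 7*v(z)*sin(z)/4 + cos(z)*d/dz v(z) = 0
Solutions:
 v(z) = C1*cos(z)^(7/4)


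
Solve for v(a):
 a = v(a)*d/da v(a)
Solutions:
 v(a) = -sqrt(C1 + a^2)
 v(a) = sqrt(C1 + a^2)


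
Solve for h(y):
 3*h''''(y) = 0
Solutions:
 h(y) = C1 + C2*y + C3*y^2 + C4*y^3


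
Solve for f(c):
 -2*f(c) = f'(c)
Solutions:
 f(c) = C1*exp(-2*c)


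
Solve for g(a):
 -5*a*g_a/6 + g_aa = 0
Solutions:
 g(a) = C1 + C2*erfi(sqrt(15)*a/6)


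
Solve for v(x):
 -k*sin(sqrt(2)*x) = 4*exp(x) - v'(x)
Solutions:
 v(x) = C1 - sqrt(2)*k*cos(sqrt(2)*x)/2 + 4*exp(x)


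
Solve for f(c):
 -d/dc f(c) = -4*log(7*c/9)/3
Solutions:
 f(c) = C1 + 4*c*log(c)/3 - 8*c*log(3)/3 - 4*c/3 + 4*c*log(7)/3


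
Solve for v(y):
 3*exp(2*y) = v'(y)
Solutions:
 v(y) = C1 + 3*exp(2*y)/2


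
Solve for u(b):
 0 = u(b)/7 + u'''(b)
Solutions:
 u(b) = C3*exp(-7^(2/3)*b/7) + (C1*sin(sqrt(3)*7^(2/3)*b/14) + C2*cos(sqrt(3)*7^(2/3)*b/14))*exp(7^(2/3)*b/14)


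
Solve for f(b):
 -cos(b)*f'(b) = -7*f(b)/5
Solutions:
 f(b) = C1*(sin(b) + 1)^(7/10)/(sin(b) - 1)^(7/10)


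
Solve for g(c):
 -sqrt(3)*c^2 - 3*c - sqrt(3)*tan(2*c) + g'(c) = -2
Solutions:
 g(c) = C1 + sqrt(3)*c^3/3 + 3*c^2/2 - 2*c - sqrt(3)*log(cos(2*c))/2


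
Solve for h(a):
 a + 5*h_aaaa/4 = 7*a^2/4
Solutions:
 h(a) = C1 + C2*a + C3*a^2 + C4*a^3 + 7*a^6/1800 - a^5/150


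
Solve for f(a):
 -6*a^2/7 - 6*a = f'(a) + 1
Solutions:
 f(a) = C1 - 2*a^3/7 - 3*a^2 - a


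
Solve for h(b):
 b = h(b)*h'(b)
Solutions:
 h(b) = -sqrt(C1 + b^2)
 h(b) = sqrt(C1 + b^2)


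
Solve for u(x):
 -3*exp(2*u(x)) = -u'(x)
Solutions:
 u(x) = log(-sqrt(-1/(C1 + 3*x))) - log(2)/2
 u(x) = log(-1/(C1 + 3*x))/2 - log(2)/2


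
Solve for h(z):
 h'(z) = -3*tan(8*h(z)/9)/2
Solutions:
 h(z) = -9*asin(C1*exp(-4*z/3))/8 + 9*pi/8
 h(z) = 9*asin(C1*exp(-4*z/3))/8


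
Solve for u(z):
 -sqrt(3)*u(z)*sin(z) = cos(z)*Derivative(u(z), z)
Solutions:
 u(z) = C1*cos(z)^(sqrt(3))


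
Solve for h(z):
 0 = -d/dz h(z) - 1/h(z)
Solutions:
 h(z) = -sqrt(C1 - 2*z)
 h(z) = sqrt(C1 - 2*z)


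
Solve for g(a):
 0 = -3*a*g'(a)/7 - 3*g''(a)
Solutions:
 g(a) = C1 + C2*erf(sqrt(14)*a/14)


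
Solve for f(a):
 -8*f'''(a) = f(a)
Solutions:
 f(a) = C3*exp(-a/2) + (C1*sin(sqrt(3)*a/4) + C2*cos(sqrt(3)*a/4))*exp(a/4)


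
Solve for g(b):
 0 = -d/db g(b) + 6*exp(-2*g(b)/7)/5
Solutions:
 g(b) = 7*log(-sqrt(C1 + 6*b)) - 7*log(35) + 7*log(70)/2
 g(b) = 7*log(C1 + 6*b)/2 - 7*log(35) + 7*log(70)/2


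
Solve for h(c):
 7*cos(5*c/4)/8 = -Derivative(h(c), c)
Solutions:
 h(c) = C1 - 7*sin(5*c/4)/10


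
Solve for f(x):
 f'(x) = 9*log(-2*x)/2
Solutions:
 f(x) = C1 + 9*x*log(-x)/2 + 9*x*(-1 + log(2))/2


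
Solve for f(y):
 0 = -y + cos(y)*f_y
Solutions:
 f(y) = C1 + Integral(y/cos(y), y)


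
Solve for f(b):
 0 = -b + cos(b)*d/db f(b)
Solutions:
 f(b) = C1 + Integral(b/cos(b), b)


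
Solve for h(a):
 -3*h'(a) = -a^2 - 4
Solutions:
 h(a) = C1 + a^3/9 + 4*a/3


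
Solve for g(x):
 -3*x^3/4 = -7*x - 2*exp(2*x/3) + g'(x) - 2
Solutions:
 g(x) = C1 - 3*x^4/16 + 7*x^2/2 + 2*x + 3*exp(2*x/3)


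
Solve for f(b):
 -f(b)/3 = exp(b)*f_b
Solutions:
 f(b) = C1*exp(exp(-b)/3)


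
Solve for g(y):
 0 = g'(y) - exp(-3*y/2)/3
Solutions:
 g(y) = C1 - 2*exp(-3*y/2)/9


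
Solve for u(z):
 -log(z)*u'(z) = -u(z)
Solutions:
 u(z) = C1*exp(li(z))


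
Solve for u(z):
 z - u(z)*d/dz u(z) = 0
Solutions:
 u(z) = -sqrt(C1 + z^2)
 u(z) = sqrt(C1 + z^2)


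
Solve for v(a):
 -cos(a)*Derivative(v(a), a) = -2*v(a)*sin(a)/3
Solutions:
 v(a) = C1/cos(a)^(2/3)


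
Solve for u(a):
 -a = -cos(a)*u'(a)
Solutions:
 u(a) = C1 + Integral(a/cos(a), a)


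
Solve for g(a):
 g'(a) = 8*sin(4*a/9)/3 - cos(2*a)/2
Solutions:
 g(a) = C1 - sin(2*a)/4 - 6*cos(4*a/9)


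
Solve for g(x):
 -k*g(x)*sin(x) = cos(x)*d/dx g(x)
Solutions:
 g(x) = C1*exp(k*log(cos(x)))


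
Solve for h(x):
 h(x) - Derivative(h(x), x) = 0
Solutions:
 h(x) = C1*exp(x)


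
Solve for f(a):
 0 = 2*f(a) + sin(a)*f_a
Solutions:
 f(a) = C1*(cos(a) + 1)/(cos(a) - 1)


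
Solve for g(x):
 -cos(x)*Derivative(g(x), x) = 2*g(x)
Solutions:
 g(x) = C1*(sin(x) - 1)/(sin(x) + 1)


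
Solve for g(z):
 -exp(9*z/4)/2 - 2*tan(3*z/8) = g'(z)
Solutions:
 g(z) = C1 - 2*exp(9*z/4)/9 + 16*log(cos(3*z/8))/3


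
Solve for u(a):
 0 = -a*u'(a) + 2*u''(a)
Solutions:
 u(a) = C1 + C2*erfi(a/2)


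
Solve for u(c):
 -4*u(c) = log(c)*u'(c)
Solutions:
 u(c) = C1*exp(-4*li(c))


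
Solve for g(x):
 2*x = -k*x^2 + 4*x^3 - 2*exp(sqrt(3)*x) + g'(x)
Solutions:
 g(x) = C1 + k*x^3/3 - x^4 + x^2 + 2*sqrt(3)*exp(sqrt(3)*x)/3


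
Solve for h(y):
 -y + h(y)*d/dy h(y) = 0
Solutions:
 h(y) = -sqrt(C1 + y^2)
 h(y) = sqrt(C1 + y^2)


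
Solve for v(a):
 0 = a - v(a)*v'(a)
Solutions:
 v(a) = -sqrt(C1 + a^2)
 v(a) = sqrt(C1 + a^2)


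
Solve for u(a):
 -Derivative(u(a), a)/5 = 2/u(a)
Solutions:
 u(a) = -sqrt(C1 - 20*a)
 u(a) = sqrt(C1 - 20*a)


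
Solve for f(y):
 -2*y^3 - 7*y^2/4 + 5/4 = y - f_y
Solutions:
 f(y) = C1 + y^4/2 + 7*y^3/12 + y^2/2 - 5*y/4


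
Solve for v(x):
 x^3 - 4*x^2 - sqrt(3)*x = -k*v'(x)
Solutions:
 v(x) = C1 - x^4/(4*k) + 4*x^3/(3*k) + sqrt(3)*x^2/(2*k)


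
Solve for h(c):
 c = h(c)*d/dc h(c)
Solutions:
 h(c) = -sqrt(C1 + c^2)
 h(c) = sqrt(C1 + c^2)


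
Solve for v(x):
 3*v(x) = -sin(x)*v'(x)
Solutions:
 v(x) = C1*(cos(x) + 1)^(3/2)/(cos(x) - 1)^(3/2)


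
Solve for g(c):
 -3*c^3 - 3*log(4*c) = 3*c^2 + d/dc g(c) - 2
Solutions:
 g(c) = C1 - 3*c^4/4 - c^3 - 3*c*log(c) - c*log(64) + 5*c


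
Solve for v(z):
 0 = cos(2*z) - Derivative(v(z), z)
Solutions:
 v(z) = C1 + sin(2*z)/2


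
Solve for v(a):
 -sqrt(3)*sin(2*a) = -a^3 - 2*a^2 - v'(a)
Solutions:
 v(a) = C1 - a^4/4 - 2*a^3/3 - sqrt(3)*cos(2*a)/2


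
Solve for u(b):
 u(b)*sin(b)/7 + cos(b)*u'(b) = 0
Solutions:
 u(b) = C1*cos(b)^(1/7)


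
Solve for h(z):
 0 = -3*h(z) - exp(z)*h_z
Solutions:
 h(z) = C1*exp(3*exp(-z))


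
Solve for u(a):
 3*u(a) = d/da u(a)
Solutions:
 u(a) = C1*exp(3*a)


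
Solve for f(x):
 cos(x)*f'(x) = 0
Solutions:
 f(x) = C1


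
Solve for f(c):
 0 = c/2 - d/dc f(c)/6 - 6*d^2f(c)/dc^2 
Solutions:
 f(c) = C1 + C2*exp(-c/36) + 3*c^2/2 - 108*c


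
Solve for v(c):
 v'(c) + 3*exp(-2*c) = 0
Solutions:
 v(c) = C1 + 3*exp(-2*c)/2


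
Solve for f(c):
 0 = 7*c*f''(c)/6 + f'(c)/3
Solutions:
 f(c) = C1 + C2*c^(5/7)


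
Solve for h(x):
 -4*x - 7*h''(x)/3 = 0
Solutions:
 h(x) = C1 + C2*x - 2*x^3/7


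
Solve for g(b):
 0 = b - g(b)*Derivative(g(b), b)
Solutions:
 g(b) = -sqrt(C1 + b^2)
 g(b) = sqrt(C1 + b^2)


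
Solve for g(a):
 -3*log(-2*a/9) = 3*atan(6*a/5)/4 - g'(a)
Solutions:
 g(a) = C1 + 3*a*log(-a) + 3*a*atan(6*a/5)/4 - 6*a*log(3) - 3*a + 3*a*log(2) - 5*log(36*a^2 + 25)/16


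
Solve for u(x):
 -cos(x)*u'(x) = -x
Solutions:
 u(x) = C1 + Integral(x/cos(x), x)


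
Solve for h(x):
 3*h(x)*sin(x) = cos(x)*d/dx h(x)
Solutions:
 h(x) = C1/cos(x)^3


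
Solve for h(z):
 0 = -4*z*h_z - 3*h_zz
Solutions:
 h(z) = C1 + C2*erf(sqrt(6)*z/3)


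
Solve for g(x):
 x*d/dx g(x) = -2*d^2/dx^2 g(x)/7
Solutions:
 g(x) = C1 + C2*erf(sqrt(7)*x/2)


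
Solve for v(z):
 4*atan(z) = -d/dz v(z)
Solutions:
 v(z) = C1 - 4*z*atan(z) + 2*log(z^2 + 1)


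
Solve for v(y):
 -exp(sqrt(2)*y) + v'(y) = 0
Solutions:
 v(y) = C1 + sqrt(2)*exp(sqrt(2)*y)/2


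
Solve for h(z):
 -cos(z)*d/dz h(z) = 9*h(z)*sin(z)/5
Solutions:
 h(z) = C1*cos(z)^(9/5)


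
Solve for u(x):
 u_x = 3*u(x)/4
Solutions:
 u(x) = C1*exp(3*x/4)


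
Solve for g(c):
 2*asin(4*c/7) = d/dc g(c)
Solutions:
 g(c) = C1 + 2*c*asin(4*c/7) + sqrt(49 - 16*c^2)/2


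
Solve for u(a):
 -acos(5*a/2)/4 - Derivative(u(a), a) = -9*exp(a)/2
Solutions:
 u(a) = C1 - a*acos(5*a/2)/4 + sqrt(4 - 25*a^2)/20 + 9*exp(a)/2


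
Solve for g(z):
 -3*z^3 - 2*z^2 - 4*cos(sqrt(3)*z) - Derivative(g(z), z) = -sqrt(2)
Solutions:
 g(z) = C1 - 3*z^4/4 - 2*z^3/3 + sqrt(2)*z - 4*sqrt(3)*sin(sqrt(3)*z)/3


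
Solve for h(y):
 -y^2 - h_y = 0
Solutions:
 h(y) = C1 - y^3/3


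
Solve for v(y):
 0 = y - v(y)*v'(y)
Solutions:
 v(y) = -sqrt(C1 + y^2)
 v(y) = sqrt(C1 + y^2)


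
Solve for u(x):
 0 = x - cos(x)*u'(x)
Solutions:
 u(x) = C1 + Integral(x/cos(x), x)


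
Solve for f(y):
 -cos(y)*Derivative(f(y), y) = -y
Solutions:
 f(y) = C1 + Integral(y/cos(y), y)


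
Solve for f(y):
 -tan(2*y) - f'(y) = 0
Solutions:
 f(y) = C1 + log(cos(2*y))/2


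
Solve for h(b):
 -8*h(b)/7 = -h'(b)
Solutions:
 h(b) = C1*exp(8*b/7)


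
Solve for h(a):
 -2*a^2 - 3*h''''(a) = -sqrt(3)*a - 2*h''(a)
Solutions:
 h(a) = C1 + C2*a + C3*exp(-sqrt(6)*a/3) + C4*exp(sqrt(6)*a/3) + a^4/12 - sqrt(3)*a^3/12 + 3*a^2/2


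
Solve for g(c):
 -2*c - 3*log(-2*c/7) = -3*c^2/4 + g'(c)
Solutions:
 g(c) = C1 + c^3/4 - c^2 - 3*c*log(-c) + 3*c*(-log(2) + 1 + log(7))


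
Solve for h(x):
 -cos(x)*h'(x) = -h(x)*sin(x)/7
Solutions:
 h(x) = C1/cos(x)^(1/7)


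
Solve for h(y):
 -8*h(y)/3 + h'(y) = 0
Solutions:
 h(y) = C1*exp(8*y/3)


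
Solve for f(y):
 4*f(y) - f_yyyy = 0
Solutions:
 f(y) = C1*exp(-sqrt(2)*y) + C2*exp(sqrt(2)*y) + C3*sin(sqrt(2)*y) + C4*cos(sqrt(2)*y)


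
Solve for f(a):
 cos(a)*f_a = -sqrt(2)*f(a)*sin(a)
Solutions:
 f(a) = C1*cos(a)^(sqrt(2))


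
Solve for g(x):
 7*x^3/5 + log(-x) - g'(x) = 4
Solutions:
 g(x) = C1 + 7*x^4/20 + x*log(-x) - 5*x


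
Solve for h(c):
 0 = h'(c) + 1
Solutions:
 h(c) = C1 - c


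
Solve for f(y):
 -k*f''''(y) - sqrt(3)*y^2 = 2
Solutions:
 f(y) = C1 + C2*y + C3*y^2 + C4*y^3 - sqrt(3)*y^6/(360*k) - y^4/(12*k)


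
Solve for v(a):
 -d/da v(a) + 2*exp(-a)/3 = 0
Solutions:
 v(a) = C1 - 2*exp(-a)/3


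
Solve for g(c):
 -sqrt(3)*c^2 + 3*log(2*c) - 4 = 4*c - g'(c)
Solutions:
 g(c) = C1 + sqrt(3)*c^3/3 + 2*c^2 - 3*c*log(c) - c*log(8) + 7*c


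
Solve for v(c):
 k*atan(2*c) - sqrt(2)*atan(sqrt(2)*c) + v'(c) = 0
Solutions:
 v(c) = C1 - k*(c*atan(2*c) - log(4*c^2 + 1)/4) + sqrt(2)*(c*atan(sqrt(2)*c) - sqrt(2)*log(2*c^2 + 1)/4)


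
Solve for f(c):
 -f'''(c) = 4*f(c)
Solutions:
 f(c) = C3*exp(-2^(2/3)*c) + (C1*sin(2^(2/3)*sqrt(3)*c/2) + C2*cos(2^(2/3)*sqrt(3)*c/2))*exp(2^(2/3)*c/2)


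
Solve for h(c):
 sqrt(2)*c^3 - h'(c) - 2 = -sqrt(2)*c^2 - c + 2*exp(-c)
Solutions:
 h(c) = C1 + sqrt(2)*c^4/4 + sqrt(2)*c^3/3 + c^2/2 - 2*c + 2*exp(-c)


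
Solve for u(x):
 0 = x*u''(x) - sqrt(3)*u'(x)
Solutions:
 u(x) = C1 + C2*x^(1 + sqrt(3))


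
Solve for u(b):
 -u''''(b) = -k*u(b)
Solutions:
 u(b) = C1*exp(-b*k^(1/4)) + C2*exp(b*k^(1/4)) + C3*exp(-I*b*k^(1/4)) + C4*exp(I*b*k^(1/4))


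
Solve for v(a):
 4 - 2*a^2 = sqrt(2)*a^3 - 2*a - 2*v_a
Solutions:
 v(a) = C1 + sqrt(2)*a^4/8 + a^3/3 - a^2/2 - 2*a


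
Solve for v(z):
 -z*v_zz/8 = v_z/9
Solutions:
 v(z) = C1 + C2*z^(1/9)


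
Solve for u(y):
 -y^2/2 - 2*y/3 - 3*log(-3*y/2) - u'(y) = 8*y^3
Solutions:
 u(y) = C1 - 2*y^4 - y^3/6 - y^2/3 - 3*y*log(-y) + 3*y*(-log(3) + log(2) + 1)


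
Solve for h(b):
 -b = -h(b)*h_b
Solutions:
 h(b) = -sqrt(C1 + b^2)
 h(b) = sqrt(C1 + b^2)


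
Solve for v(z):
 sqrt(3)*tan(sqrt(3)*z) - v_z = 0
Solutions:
 v(z) = C1 - log(cos(sqrt(3)*z))


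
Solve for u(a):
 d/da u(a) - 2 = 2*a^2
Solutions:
 u(a) = C1 + 2*a^3/3 + 2*a


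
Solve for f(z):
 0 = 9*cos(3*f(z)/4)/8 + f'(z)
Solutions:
 9*z/8 - 2*log(sin(3*f(z)/4) - 1)/3 + 2*log(sin(3*f(z)/4) + 1)/3 = C1


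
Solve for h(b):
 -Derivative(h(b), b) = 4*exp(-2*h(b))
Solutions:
 h(b) = log(-sqrt(C1 - 8*b))
 h(b) = log(C1 - 8*b)/2


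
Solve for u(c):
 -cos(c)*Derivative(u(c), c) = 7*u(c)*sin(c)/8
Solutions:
 u(c) = C1*cos(c)^(7/8)


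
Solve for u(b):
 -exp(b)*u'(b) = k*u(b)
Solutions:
 u(b) = C1*exp(k*exp(-b))


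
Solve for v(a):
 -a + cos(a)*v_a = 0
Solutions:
 v(a) = C1 + Integral(a/cos(a), a)


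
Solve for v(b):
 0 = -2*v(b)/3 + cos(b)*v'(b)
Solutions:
 v(b) = C1*(sin(b) + 1)^(1/3)/(sin(b) - 1)^(1/3)


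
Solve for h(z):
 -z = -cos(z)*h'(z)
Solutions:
 h(z) = C1 + Integral(z/cos(z), z)


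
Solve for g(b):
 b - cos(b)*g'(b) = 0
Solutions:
 g(b) = C1 + Integral(b/cos(b), b)


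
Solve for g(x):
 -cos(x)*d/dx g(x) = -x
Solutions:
 g(x) = C1 + Integral(x/cos(x), x)


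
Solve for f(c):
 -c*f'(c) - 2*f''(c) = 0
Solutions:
 f(c) = C1 + C2*erf(c/2)


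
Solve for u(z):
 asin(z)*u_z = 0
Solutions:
 u(z) = C1


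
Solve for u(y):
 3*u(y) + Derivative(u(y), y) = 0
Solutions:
 u(y) = C1*exp(-3*y)


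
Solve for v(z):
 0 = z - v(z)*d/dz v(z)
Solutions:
 v(z) = -sqrt(C1 + z^2)
 v(z) = sqrt(C1 + z^2)


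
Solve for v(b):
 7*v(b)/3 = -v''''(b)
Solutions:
 v(b) = (C1*sin(sqrt(2)*3^(3/4)*7^(1/4)*b/6) + C2*cos(sqrt(2)*3^(3/4)*7^(1/4)*b/6))*exp(-sqrt(2)*3^(3/4)*7^(1/4)*b/6) + (C3*sin(sqrt(2)*3^(3/4)*7^(1/4)*b/6) + C4*cos(sqrt(2)*3^(3/4)*7^(1/4)*b/6))*exp(sqrt(2)*3^(3/4)*7^(1/4)*b/6)


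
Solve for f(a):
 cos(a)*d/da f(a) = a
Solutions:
 f(a) = C1 + Integral(a/cos(a), a)


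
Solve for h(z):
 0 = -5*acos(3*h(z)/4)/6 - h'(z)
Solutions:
 Integral(1/acos(3*_y/4), (_y, h(z))) = C1 - 5*z/6


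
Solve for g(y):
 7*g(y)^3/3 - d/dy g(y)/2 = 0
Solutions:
 g(y) = -sqrt(6)*sqrt(-1/(C1 + 14*y))/2
 g(y) = sqrt(6)*sqrt(-1/(C1 + 14*y))/2


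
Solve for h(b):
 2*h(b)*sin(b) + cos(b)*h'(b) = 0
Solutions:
 h(b) = C1*cos(b)^2


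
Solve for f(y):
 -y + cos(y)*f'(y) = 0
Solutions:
 f(y) = C1 + Integral(y/cos(y), y)


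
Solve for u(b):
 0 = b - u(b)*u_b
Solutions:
 u(b) = -sqrt(C1 + b^2)
 u(b) = sqrt(C1 + b^2)


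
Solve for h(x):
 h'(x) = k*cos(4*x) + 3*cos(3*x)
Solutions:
 h(x) = C1 + k*sin(4*x)/4 + sin(3*x)


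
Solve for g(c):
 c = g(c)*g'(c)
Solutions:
 g(c) = -sqrt(C1 + c^2)
 g(c) = sqrt(C1 + c^2)


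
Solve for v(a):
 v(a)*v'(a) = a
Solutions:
 v(a) = -sqrt(C1 + a^2)
 v(a) = sqrt(C1 + a^2)


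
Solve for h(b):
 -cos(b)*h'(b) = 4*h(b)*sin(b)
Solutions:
 h(b) = C1*cos(b)^4


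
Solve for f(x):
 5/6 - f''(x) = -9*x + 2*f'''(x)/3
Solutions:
 f(x) = C1 + C2*x + C3*exp(-3*x/2) + 3*x^3/2 - 31*x^2/12


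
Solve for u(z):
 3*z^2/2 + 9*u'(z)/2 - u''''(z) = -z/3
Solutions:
 u(z) = C1 + C4*exp(6^(2/3)*z/2) - z^3/9 - z^2/27 + (C2*sin(3*2^(2/3)*3^(1/6)*z/4) + C3*cos(3*2^(2/3)*3^(1/6)*z/4))*exp(-6^(2/3)*z/4)


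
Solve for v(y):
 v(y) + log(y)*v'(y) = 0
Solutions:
 v(y) = C1*exp(-li(y))


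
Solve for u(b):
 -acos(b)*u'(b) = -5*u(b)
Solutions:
 u(b) = C1*exp(5*Integral(1/acos(b), b))


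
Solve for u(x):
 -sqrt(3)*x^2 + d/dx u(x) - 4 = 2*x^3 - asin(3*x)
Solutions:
 u(x) = C1 + x^4/2 + sqrt(3)*x^3/3 - x*asin(3*x) + 4*x - sqrt(1 - 9*x^2)/3


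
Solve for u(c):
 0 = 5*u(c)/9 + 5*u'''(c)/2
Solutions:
 u(c) = C3*exp(-6^(1/3)*c/3) + (C1*sin(2^(1/3)*3^(5/6)*c/6) + C2*cos(2^(1/3)*3^(5/6)*c/6))*exp(6^(1/3)*c/6)


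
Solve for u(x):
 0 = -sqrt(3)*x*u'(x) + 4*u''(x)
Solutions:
 u(x) = C1 + C2*erfi(sqrt(2)*3^(1/4)*x/4)


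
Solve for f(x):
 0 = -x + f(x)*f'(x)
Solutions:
 f(x) = -sqrt(C1 + x^2)
 f(x) = sqrt(C1 + x^2)
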